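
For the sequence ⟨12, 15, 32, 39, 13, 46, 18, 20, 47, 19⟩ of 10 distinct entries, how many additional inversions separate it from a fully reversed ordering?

31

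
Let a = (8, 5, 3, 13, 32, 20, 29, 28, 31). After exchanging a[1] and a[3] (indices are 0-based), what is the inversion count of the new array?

9

Positions 1 and 3 hold 5 and 13; after swapping, the array is [8, 13, 3, 5, 32, 20, 29, 28, 31].
For each element, count later entries that are smaller:
8 → 3, 5 → 2
13 → 3, 5 → 2
3 → none → 0
5 → none → 0
32 → 20, 29, 28, 31 → 4
20 → none → 0
29 → 28 → 1
28 → none → 0
31 → none → 0
Sum: 2 + 2 + 0 + 0 + 4 + 0 + 1 + 0 + 0 = 9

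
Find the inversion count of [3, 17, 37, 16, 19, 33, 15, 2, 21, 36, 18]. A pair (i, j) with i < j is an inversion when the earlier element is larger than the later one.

24 inversions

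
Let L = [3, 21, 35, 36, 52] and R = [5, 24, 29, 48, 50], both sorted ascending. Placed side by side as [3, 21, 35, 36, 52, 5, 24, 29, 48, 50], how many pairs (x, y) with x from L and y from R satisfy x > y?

Take each right-half value and tally the left-half values above it:
r = 5: 21, 35, 36, 52 → 4
r = 24: 35, 36, 52 → 3
r = 29: 35, 36, 52 → 3
r = 48: 52 → 1
r = 50: 52 → 1
Cross-inversions: 4 + 3 + 3 + 1 + 1 = 12

12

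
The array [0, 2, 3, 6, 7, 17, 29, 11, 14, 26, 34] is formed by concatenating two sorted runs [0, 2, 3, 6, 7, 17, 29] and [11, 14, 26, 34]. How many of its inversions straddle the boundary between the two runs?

Count, for every r in R, how many entries of L exceed r:
r = 11: 17, 29 → 2
r = 14: 17, 29 → 2
r = 26: 29 → 1
r = 34: none → 0
Cross-inversions: 2 + 2 + 1 + 0 = 5

5 cross-inversions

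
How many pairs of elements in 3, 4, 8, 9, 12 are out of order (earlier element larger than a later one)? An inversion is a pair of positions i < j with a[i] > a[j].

0

Inversion pairs (indices are 0-based):
(none)
That's 0 pairs.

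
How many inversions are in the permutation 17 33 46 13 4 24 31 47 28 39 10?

There are 26 out-of-order pairs.

For each element, count later entries that are smaller:
17 → 13, 4, 10 → 3
33 → 13, 4, 24, 31, 28, 10 → 6
46 → 13, 4, 24, 31, 28, 39, 10 → 7
13 → 4, 10 → 2
4 → none → 0
24 → 10 → 1
31 → 28, 10 → 2
47 → 28, 39, 10 → 3
28 → 10 → 1
39 → 10 → 1
10 → none → 0
Sum: 3 + 6 + 7 + 2 + 0 + 1 + 2 + 3 + 1 + 1 + 0 = 26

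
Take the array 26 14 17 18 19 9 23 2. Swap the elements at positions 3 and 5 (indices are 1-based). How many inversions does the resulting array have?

There are 20 inversions.

Positions 3 and 5 hold 17 and 19; after swapping, the array is [26, 14, 19, 18, 17, 9, 23, 2].
Count, for each position, how many later elements it exceeds:
26 → 14, 19, 18, 17, 9, 23, 2 → 7
14 → 9, 2 → 2
19 → 18, 17, 9, 2 → 4
18 → 17, 9, 2 → 3
17 → 9, 2 → 2
9 → 2 → 1
23 → 2 → 1
2 → none → 0
Sum: 7 + 2 + 4 + 3 + 2 + 1 + 1 + 0 = 20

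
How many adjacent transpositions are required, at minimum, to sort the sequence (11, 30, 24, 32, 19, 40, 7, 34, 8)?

There are 18 adjacent swaps.

The minimum number of adjacent swaps to sort an array equals its inversion count, since every such swap removes exactly one inversion.
Count inversions — for each element, later elements that are smaller:
11: 7, 8 → 2
30: 24, 19, 7, 8 → 4
24: 19, 7, 8 → 3
32: 19, 7, 8 → 3
19: 7, 8 → 2
40: 7, 34, 8 → 3
7: none → 0
34: 8 → 1
8: none → 0
Total inversions: 2 + 4 + 3 + 3 + 2 + 3 + 0 + 1 + 0 = 18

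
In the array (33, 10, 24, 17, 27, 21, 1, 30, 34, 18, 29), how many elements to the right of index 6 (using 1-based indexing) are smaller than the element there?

The element at index 6 is 21.
Elements after it: 1, 30, 34, 18, 29
Those smaller than 21: 1, 18

2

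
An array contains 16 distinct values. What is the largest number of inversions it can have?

There are 120 inversions.

The maximum occurs when the array is in strictly decreasing order: every one of the C(16, 2) pairs is inverted.
C(16, 2) = 16·15/2 = 120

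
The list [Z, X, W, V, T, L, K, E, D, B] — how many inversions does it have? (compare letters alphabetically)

Element-by-element contributions:
Z: 9
X: 8
W: 7
V: 6
T: 5
L: 4
K: 3
E: 2
D: 1
B: 0
Sum: 9 + 8 + 7 + 6 + 5 + 4 + 3 + 2 + 1 + 0 = 45

45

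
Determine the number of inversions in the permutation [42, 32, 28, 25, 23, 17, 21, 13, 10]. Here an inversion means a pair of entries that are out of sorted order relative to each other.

Sweep left to right; for each value list the smaller values that follow it:
42: 8
32: 7
28: 6
25: 5
23: 4
17: 2
21: 2
13: 1
10: 0
Sum: 8 + 7 + 6 + 5 + 4 + 2 + 2 + 1 + 0 = 35

35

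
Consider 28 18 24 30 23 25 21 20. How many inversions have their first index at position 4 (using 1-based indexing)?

4 such elements

The element at index 4 is 30.
Elements after it: 23, 25, 21, 20
Those smaller than 30: 23, 25, 21, 20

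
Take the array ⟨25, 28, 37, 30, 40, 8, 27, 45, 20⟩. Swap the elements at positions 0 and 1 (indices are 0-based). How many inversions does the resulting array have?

18 inversions

Positions 0 and 1 hold 25 and 28; after swapping, the array is [28, 25, 37, 30, 40, 8, 27, 45, 20].
Sweep left to right; for each value list the smaller values that follow it:
28 → 25, 8, 27, 20 → 4
25 → 8, 20 → 2
37 → 30, 8, 27, 20 → 4
30 → 8, 27, 20 → 3
40 → 8, 27, 20 → 3
8 → none → 0
27 → 20 → 1
45 → 20 → 1
20 → none → 0
Sum: 4 + 2 + 4 + 3 + 3 + 0 + 1 + 1 + 0 = 18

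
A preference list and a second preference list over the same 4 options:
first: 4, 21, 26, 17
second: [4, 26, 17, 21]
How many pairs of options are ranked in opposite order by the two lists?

2

Assign each item its position (1..4) in the first ordering, then rewrite the second ordering as that position sequence:
positions: 4→1, 21→2, 26→3, 17→4
second ordering as positions: [1, 3, 4, 2]
Discordant pairs = inversions in this position sequence.
1: 0
3: 2 → 1
4: 2 → 1
2: 0
Total: 0 + 1 + 1 + 0 = 2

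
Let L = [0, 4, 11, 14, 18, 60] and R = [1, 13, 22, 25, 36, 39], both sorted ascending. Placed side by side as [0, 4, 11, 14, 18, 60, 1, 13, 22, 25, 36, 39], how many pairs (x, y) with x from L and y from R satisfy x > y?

12 split inversions

For each element r of the right run, count left-run elements greater than r:
r = 1: 4, 11, 14, 18, 60 → 5
r = 13: 14, 18, 60 → 3
r = 22: 60 → 1
r = 25: 60 → 1
r = 36: 60 → 1
r = 39: 60 → 1
Cross-inversions: 5 + 3 + 1 + 1 + 1 + 1 = 12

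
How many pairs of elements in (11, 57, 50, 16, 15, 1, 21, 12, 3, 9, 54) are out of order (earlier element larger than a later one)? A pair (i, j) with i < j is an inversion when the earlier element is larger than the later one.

Out-of-order pairs: 33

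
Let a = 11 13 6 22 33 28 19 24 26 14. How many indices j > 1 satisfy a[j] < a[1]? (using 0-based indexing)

The element at index 1 is 13.
Elements after it: 6, 22, 33, 28, 19, 24, 26, 14
Those smaller than 13: 6

1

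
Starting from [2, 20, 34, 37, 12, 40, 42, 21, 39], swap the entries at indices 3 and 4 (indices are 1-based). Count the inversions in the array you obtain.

Positions 3 and 4 hold 34 and 37; after swapping, the array is [2, 20, 37, 34, 12, 40, 42, 21, 39].
Sweep left to right; for each value list the smaller values that follow it:
2: 0
20: 1
37: 3
34: 2
12: 0
40: 2
42: 2
21: 0
39: 0
Sum: 0 + 1 + 3 + 2 + 0 + 2 + 2 + 0 + 0 = 10

10 inversions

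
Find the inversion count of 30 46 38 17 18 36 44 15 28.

Inversions: 22

For each element, count later entries that are smaller:
30 → 17, 18, 15, 28 → 4
46 → 38, 17, 18, 36, 44, 15, 28 → 7
38 → 17, 18, 36, 15, 28 → 5
17 → 15 → 1
18 → 15 → 1
36 → 15, 28 → 2
44 → 15, 28 → 2
15 → none → 0
28 → none → 0
Sum: 4 + 7 + 5 + 1 + 1 + 2 + 2 + 0 + 0 = 22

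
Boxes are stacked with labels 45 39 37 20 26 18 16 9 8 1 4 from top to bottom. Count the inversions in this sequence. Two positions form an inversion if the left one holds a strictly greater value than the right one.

For each element, count later entries that are smaller:
45 → 39, 37, 20, 26, 18, 16, 9, 8, 1, 4 → 10
39 → 37, 20, 26, 18, 16, 9, 8, 1, 4 → 9
37 → 20, 26, 18, 16, 9, 8, 1, 4 → 8
20 → 18, 16, 9, 8, 1, 4 → 6
26 → 18, 16, 9, 8, 1, 4 → 6
18 → 16, 9, 8, 1, 4 → 5
16 → 9, 8, 1, 4 → 4
9 → 8, 1, 4 → 3
8 → 1, 4 → 2
1 → none → 0
4 → none → 0
Sum: 10 + 9 + 8 + 6 + 6 + 5 + 4 + 3 + 2 + 0 + 0 = 53

53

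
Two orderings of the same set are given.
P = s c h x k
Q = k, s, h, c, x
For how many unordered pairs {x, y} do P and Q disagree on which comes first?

Assign each item its position (1..5) in the first ordering, then rewrite the second ordering as that position sequence:
positions: s→1, c→2, h→3, x→4, k→5
second ordering as positions: [5, 1, 3, 2, 4]
Discordant pairs = inversions in this position sequence.
5: 1, 3, 2, 4 → 4
1: 0
3: 2 → 1
2: 0
4: 0
Total: 4 + 0 + 1 + 0 + 0 = 5

5 disagreeing pairs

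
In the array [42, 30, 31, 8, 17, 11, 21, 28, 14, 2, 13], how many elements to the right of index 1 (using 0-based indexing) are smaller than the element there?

8 such elements

The element at index 1 is 30.
Elements after it: 31, 8, 17, 11, 21, 28, 14, 2, 13
Those smaller than 30: 8, 17, 11, 21, 28, 14, 2, 13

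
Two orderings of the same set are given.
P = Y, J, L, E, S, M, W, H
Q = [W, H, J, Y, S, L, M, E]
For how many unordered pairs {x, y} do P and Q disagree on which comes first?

16

Assign each item its position (1..8) in the first ordering, then rewrite the second ordering as that position sequence:
positions: Y→1, J→2, L→3, E→4, S→5, M→6, W→7, H→8
second ordering as positions: [7, 8, 2, 1, 5, 3, 6, 4]
Discordant pairs = inversions in this position sequence.
7: 2, 1, 5, 3, 6, 4 → 6
8: 2, 1, 5, 3, 6, 4 → 6
2: 1 → 1
1: 0
5: 3, 4 → 2
3: 0
6: 4 → 1
4: 0
Total: 6 + 6 + 1 + 0 + 2 + 0 + 1 + 0 = 16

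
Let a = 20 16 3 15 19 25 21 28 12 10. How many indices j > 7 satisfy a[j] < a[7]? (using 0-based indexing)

The element at index 7 is 28.
Elements after it: 12, 10
Those smaller than 28: 12, 10

2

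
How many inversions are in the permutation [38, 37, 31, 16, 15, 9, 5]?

21

Sweep left to right; for each value list the smaller values that follow it:
38 → 37, 31, 16, 15, 9, 5 → 6
37 → 31, 16, 15, 9, 5 → 5
31 → 16, 15, 9, 5 → 4
16 → 15, 9, 5 → 3
15 → 9, 5 → 2
9 → 5 → 1
5 → none → 0
Sum: 6 + 5 + 4 + 3 + 2 + 1 + 0 = 21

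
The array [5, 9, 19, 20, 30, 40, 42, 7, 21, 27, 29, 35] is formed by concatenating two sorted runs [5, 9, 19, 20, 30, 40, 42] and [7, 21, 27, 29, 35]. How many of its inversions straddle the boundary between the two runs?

For each element r of the right run, count left-run elements greater than r:
r = 7: 9, 19, 20, 30, 40, 42 → 6
r = 21: 30, 40, 42 → 3
r = 27: 30, 40, 42 → 3
r = 29: 30, 40, 42 → 3
r = 35: 40, 42 → 2
Cross-inversions: 6 + 3 + 3 + 3 + 2 = 17

17 cross-inversions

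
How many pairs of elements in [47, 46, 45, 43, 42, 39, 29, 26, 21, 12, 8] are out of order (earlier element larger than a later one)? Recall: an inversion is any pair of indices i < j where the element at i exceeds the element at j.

55

Element-by-element contributions:
47 → 46, 45, 43, 42, 39, 29, 26, 21, 12, 8 → 10
46 → 45, 43, 42, 39, 29, 26, 21, 12, 8 → 9
45 → 43, 42, 39, 29, 26, 21, 12, 8 → 8
43 → 42, 39, 29, 26, 21, 12, 8 → 7
42 → 39, 29, 26, 21, 12, 8 → 6
39 → 29, 26, 21, 12, 8 → 5
29 → 26, 21, 12, 8 → 4
26 → 21, 12, 8 → 3
21 → 12, 8 → 2
12 → 8 → 1
8 → none → 0
Sum: 10 + 9 + 8 + 7 + 6 + 5 + 4 + 3 + 2 + 1 + 0 = 55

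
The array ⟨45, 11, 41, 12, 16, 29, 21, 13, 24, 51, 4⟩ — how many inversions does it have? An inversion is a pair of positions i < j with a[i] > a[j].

There are 29 out-of-order pairs.

Element-by-element contributions:
45 → 11, 41, 12, 16, 29, 21, 13, 24, 4 → 9
11 → 4 → 1
41 → 12, 16, 29, 21, 13, 24, 4 → 7
12 → 4 → 1
16 → 13, 4 → 2
29 → 21, 13, 24, 4 → 4
21 → 13, 4 → 2
13 → 4 → 1
24 → 4 → 1
51 → 4 → 1
4 → none → 0
Sum: 9 + 1 + 7 + 1 + 2 + 4 + 2 + 1 + 1 + 1 + 0 = 29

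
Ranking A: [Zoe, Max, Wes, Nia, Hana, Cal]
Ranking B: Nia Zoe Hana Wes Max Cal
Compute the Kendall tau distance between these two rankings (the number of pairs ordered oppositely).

6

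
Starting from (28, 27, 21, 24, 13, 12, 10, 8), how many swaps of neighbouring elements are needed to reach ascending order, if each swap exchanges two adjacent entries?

There are 27 adjacent swaps.

Minimum adjacent swaps = number of inversions (each swap of adjacent out-of-order elements removes one inversion and no swap can remove more).
Count inversions — for each element, later elements that are smaller:
28: 27, 21, 24, 13, 12, 10, 8 → 7
27: 21, 24, 13, 12, 10, 8 → 6
21: 13, 12, 10, 8 → 4
24: 13, 12, 10, 8 → 4
13: 12, 10, 8 → 3
12: 10, 8 → 2
10: 8 → 1
8: none → 0
Total inversions: 7 + 6 + 4 + 4 + 3 + 2 + 1 + 0 = 27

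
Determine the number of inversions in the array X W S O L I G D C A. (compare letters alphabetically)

Sweep left to right; for each value list the smaller values that follow it:
X: 9
W: 8
S: 7
O: 6
L: 5
I: 4
G: 3
D: 2
C: 1
A: 0
Sum: 9 + 8 + 7 + 6 + 5 + 4 + 3 + 2 + 1 + 0 = 45

45 out-of-order pairs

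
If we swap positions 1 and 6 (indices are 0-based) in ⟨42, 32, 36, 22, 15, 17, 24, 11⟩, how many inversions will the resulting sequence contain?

22

Positions 1 and 6 hold 32 and 24; after swapping, the array is [42, 24, 36, 22, 15, 17, 32, 11].
For each element, count later entries that are smaller:
42 → 24, 36, 22, 15, 17, 32, 11 → 7
24 → 22, 15, 17, 11 → 4
36 → 22, 15, 17, 32, 11 → 5
22 → 15, 17, 11 → 3
15 → 11 → 1
17 → 11 → 1
32 → 11 → 1
11 → none → 0
Sum: 7 + 4 + 5 + 3 + 1 + 1 + 1 + 0 = 22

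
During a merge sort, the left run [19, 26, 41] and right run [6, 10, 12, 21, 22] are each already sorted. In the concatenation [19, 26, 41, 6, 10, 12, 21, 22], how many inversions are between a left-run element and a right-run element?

13 cross-inversions

For each element r of the right run, count left-run elements greater than r:
r = 6: 19, 26, 41 → 3
r = 10: 19, 26, 41 → 3
r = 12: 19, 26, 41 → 3
r = 21: 26, 41 → 2
r = 22: 26, 41 → 2
Cross-inversions: 3 + 3 + 3 + 2 + 2 = 13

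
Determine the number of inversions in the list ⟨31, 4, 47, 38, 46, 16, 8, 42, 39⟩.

Element-by-element contributions:
31 → 4, 16, 8 → 3
4 → none → 0
47 → 38, 46, 16, 8, 42, 39 → 6
38 → 16, 8 → 2
46 → 16, 8, 42, 39 → 4
16 → 8 → 1
8 → none → 0
42 → 39 → 1
39 → none → 0
Sum: 3 + 0 + 6 + 2 + 4 + 1 + 0 + 1 + 0 = 17

17 inversions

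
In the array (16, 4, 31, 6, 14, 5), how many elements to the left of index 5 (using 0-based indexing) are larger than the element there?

4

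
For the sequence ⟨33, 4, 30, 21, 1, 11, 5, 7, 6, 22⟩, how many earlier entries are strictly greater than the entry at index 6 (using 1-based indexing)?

The element at index 6 is 11.
Elements before it: 33, 4, 30, 21, 1
Those larger than 11: 33, 30, 21

3 such elements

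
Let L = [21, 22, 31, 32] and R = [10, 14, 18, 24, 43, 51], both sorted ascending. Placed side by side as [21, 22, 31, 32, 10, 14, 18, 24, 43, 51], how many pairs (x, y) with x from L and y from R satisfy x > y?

Take each right-half value and tally the left-half values above it:
r = 10: 21, 22, 31, 32 → 4
r = 14: 21, 22, 31, 32 → 4
r = 18: 21, 22, 31, 32 → 4
r = 24: 31, 32 → 2
r = 43: none → 0
r = 51: none → 0
Cross-inversions: 4 + 4 + 4 + 2 + 0 + 0 = 14

14 cross-inversions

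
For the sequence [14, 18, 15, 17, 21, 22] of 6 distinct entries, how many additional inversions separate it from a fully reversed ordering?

Maximum inversions for 6 distinct elements is C(6, 2) = 6·5/2 = 15.
Current inversions — for each element, count later smaller elements:
14: 0
18: 2
15: 0
17: 0
21: 0
22: 0
Current total: 0 + 2 + 0 + 0 + 0 + 0 = 2
Shortfall: 15 − 2 = 13

13 inversions short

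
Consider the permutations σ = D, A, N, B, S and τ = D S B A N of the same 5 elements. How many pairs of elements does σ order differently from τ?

Discordant pairs: 5

Assign each item its position (1..5) in the first ordering, then rewrite the second ordering as that position sequence:
positions: D→1, A→2, N→3, B→4, S→5
second ordering as positions: [1, 5, 4, 2, 3]
Discordant pairs = inversions in this position sequence.
1: 0
5: 4, 2, 3 → 3
4: 2, 3 → 2
2: 0
3: 0
Total: 0 + 3 + 2 + 0 + 0 = 5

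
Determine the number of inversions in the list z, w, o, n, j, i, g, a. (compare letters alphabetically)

Count, for each position, how many later elements it exceeds:
z → w, o, n, j, i, g, a → 7
w → o, n, j, i, g, a → 6
o → n, j, i, g, a → 5
n → j, i, g, a → 4
j → i, g, a → 3
i → g, a → 2
g → a → 1
a → none → 0
Sum: 7 + 6 + 5 + 4 + 3 + 2 + 1 + 0 = 28

28 out-of-order pairs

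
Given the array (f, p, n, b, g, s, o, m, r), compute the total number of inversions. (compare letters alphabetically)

Count, for each position, how many later elements it exceeds:
f: 1
p: 5
n: 3
b: 0
g: 0
s: 3
o: 1
m: 0
r: 0
Sum: 1 + 5 + 3 + 0 + 0 + 3 + 1 + 0 + 0 = 13

13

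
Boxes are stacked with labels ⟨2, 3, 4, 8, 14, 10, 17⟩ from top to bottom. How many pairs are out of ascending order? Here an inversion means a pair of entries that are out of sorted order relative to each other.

Listing every pair i<j with a[i]>a[j] (using 1-based positions):
(5,6): 14 > 10
That's 1 pair.

Inversions: 1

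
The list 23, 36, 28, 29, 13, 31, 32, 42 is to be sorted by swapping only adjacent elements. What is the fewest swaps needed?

There are 8 swaps.

Minimum adjacent swaps = number of inversions (each swap of adjacent out-of-order elements removes one inversion and no swap can remove more).
Count inversions — for each element, later elements that are smaller:
23: 13 → 1
36: 28, 29, 13, 31, 32 → 5
28: 13 → 1
29: 13 → 1
13: none → 0
31: none → 0
32: none → 0
42: none → 0
Total inversions: 1 + 5 + 1 + 1 + 0 + 0 + 0 + 0 = 8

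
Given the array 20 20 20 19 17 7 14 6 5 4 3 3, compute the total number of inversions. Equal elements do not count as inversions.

For each element, count later entries that are smaller:
20: 9
20: 9
20: 9
19: 8
17: 7
7: 5
14: 5
6: 4
5: 3
4: 2
3: 0
3: 0
Sum: 9 + 9 + 9 + 8 + 7 + 5 + 5 + 4 + 3 + 2 + 0 + 0 = 61

61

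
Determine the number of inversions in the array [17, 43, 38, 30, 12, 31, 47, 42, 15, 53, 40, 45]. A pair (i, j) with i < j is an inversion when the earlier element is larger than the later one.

Sweep left to right; for each value list the smaller values that follow it:
17 → 12, 15 → 2
43 → 38, 30, 12, 31, 42, 15, 40 → 7
38 → 30, 12, 31, 15 → 4
30 → 12, 15 → 2
12 → none → 0
31 → 15 → 1
47 → 42, 15, 40, 45 → 4
42 → 15, 40 → 2
15 → none → 0
53 → 40, 45 → 2
40 → none → 0
45 → none → 0
Sum: 2 + 7 + 4 + 2 + 0 + 1 + 4 + 2 + 0 + 2 + 0 + 0 = 24

Out-of-order pairs: 24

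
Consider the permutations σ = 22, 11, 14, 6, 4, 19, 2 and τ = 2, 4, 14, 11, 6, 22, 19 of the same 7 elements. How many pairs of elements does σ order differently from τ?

14 discordant pairs

Assign each item its position (1..7) in the first ordering, then rewrite the second ordering as that position sequence:
positions: 22→1, 11→2, 14→3, 6→4, 4→5, 19→6, 2→7
second ordering as positions: [7, 5, 3, 2, 4, 1, 6]
Discordant pairs = inversions in this position sequence.
7: 5, 3, 2, 4, 1, 6 → 6
5: 3, 2, 4, 1 → 4
3: 2, 1 → 2
2: 1 → 1
4: 1 → 1
1: 0
6: 0
Total: 6 + 4 + 2 + 1 + 1 + 0 + 0 = 14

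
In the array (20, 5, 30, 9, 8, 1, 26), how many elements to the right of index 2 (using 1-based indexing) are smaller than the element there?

1

The element at index 2 is 5.
Elements after it: 30, 9, 8, 1, 26
Those smaller than 5: 1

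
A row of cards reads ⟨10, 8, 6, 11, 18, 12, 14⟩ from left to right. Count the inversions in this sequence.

Inversions: 5

Element-by-element contributions:
10: 2
8: 1
6: 0
11: 0
18: 2
12: 0
14: 0
Sum: 2 + 1 + 0 + 0 + 2 + 0 + 0 = 5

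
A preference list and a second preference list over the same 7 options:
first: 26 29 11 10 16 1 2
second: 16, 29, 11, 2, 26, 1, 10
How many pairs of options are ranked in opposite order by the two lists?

Assign each item its position (1..7) in the first ordering, then rewrite the second ordering as that position sequence:
positions: 26→1, 29→2, 11→3, 10→4, 16→5, 1→6, 2→7
second ordering as positions: [5, 2, 3, 7, 1, 6, 4]
Discordant pairs = inversions in this position sequence.
5: 2, 3, 1, 4 → 4
2: 1 → 1
3: 1 → 1
7: 1, 6, 4 → 3
1: 0
6: 4 → 1
4: 0
Total: 4 + 1 + 1 + 3 + 0 + 1 + 0 = 10

There are 10 pairs.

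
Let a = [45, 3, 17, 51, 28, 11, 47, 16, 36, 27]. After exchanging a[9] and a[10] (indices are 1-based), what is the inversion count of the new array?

21 inversions

Positions 9 and 10 hold 36 and 27; after swapping, the array is [45, 3, 17, 51, 28, 11, 47, 16, 27, 36].
Sweep left to right; for each value list the smaller values that follow it:
45 → 3, 17, 28, 11, 16, 27, 36 → 7
3 → none → 0
17 → 11, 16 → 2
51 → 28, 11, 47, 16, 27, 36 → 6
28 → 11, 16, 27 → 3
11 → none → 0
47 → 16, 27, 36 → 3
16 → none → 0
27 → none → 0
36 → none → 0
Sum: 7 + 0 + 2 + 6 + 3 + 0 + 3 + 0 + 0 + 0 = 21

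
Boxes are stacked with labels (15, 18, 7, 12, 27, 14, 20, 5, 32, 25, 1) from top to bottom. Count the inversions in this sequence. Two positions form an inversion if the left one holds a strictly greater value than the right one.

There are 27 inversions.

Sweep left to right; for each value list the smaller values that follow it:
15: 5
18: 5
7: 2
12: 2
27: 5
14: 2
20: 2
5: 1
32: 2
25: 1
1: 0
Sum: 5 + 5 + 2 + 2 + 5 + 2 + 2 + 1 + 2 + 1 + 0 = 27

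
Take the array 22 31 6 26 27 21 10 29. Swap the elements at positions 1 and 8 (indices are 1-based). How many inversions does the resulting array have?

Positions 1 and 8 hold 22 and 29; after swapping, the array is [29, 31, 6, 26, 27, 21, 10, 22].
Count, for each position, how many later elements it exceeds:
29: 6
31: 6
6: 0
26: 3
27: 3
21: 1
10: 0
22: 0
Sum: 6 + 6 + 0 + 3 + 3 + 1 + 0 + 0 = 19

19 inversions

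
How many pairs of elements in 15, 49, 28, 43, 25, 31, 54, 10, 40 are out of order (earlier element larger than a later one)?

Sweep left to right; for each value list the smaller values that follow it:
15 → 10 → 1
49 → 28, 43, 25, 31, 10, 40 → 6
28 → 25, 10 → 2
43 → 25, 31, 10, 40 → 4
25 → 10 → 1
31 → 10 → 1
54 → 10, 40 → 2
10 → none → 0
40 → none → 0
Sum: 1 + 6 + 2 + 4 + 1 + 1 + 2 + 0 + 0 = 17

17 inversions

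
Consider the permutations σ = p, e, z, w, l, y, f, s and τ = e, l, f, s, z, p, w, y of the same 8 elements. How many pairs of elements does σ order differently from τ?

13

Assign each item its position (1..8) in the first ordering, then rewrite the second ordering as that position sequence:
positions: p→1, e→2, z→3, w→4, l→5, y→6, f→7, s→8
second ordering as positions: [2, 5, 7, 8, 3, 1, 4, 6]
Discordant pairs = inversions in this position sequence.
2: 1 → 1
5: 3, 1, 4 → 3
7: 3, 1, 4, 6 → 4
8: 3, 1, 4, 6 → 4
3: 1 → 1
1: 0
4: 0
6: 0
Total: 1 + 3 + 4 + 4 + 1 + 0 + 0 + 0 = 13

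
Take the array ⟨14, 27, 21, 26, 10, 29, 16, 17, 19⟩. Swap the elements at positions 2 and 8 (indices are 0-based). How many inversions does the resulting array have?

17

Positions 2 and 8 hold 21 and 19; after swapping, the array is [14, 27, 19, 26, 10, 29, 16, 17, 21].
For each element, count later entries that are smaller:
14 → 10 → 1
27 → 19, 26, 10, 16, 17, 21 → 6
19 → 10, 16, 17 → 3
26 → 10, 16, 17, 21 → 4
10 → none → 0
29 → 16, 17, 21 → 3
16 → none → 0
17 → none → 0
21 → none → 0
Sum: 1 + 6 + 3 + 4 + 0 + 3 + 0 + 0 + 0 = 17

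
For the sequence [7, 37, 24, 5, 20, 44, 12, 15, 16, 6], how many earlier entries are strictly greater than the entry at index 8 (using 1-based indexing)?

The element at index 8 is 15.
Elements before it: 7, 37, 24, 5, 20, 44, 12
Those larger than 15: 37, 24, 20, 44

4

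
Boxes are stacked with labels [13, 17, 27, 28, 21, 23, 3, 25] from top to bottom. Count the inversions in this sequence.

Inversions: 12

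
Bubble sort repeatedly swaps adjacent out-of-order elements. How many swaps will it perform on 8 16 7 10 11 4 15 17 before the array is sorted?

There are 10 adjacent swaps.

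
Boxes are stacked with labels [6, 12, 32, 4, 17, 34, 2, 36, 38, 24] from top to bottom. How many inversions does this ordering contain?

There are 14 inversions.

For each element, count later entries that are smaller:
6 → 4, 2 → 2
12 → 4, 2 → 2
32 → 4, 17, 2, 24 → 4
4 → 2 → 1
17 → 2 → 1
34 → 2, 24 → 2
2 → none → 0
36 → 24 → 1
38 → 24 → 1
24 → none → 0
Sum: 2 + 2 + 4 + 1 + 1 + 2 + 0 + 1 + 1 + 0 = 14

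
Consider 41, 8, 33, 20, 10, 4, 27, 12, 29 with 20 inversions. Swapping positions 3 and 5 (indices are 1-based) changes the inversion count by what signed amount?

-3

Positions 3 and 5 hold 33 and 10; after swapping, the array is [41, 8, 10, 20, 33, 4, 27, 12, 29].
For each element, count later entries that are smaller:
41: 8
8: 1
10: 1
20: 2
33: 4
4: 0
27: 1
12: 0
29: 0
Sum: 8 + 1 + 1 + 2 + 4 + 0 + 1 + 0 + 0 = 17
Change: 17 − 20 = -3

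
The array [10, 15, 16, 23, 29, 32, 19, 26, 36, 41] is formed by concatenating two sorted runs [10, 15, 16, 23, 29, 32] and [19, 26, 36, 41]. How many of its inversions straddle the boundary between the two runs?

For each element r of the right run, count left-run elements greater than r:
r = 19: 23, 29, 32 → 3
r = 26: 29, 32 → 2
r = 36: none → 0
r = 41: none → 0
Cross-inversions: 3 + 2 + 0 + 0 = 5

5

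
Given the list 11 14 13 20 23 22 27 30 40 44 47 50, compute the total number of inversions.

Element-by-element contributions:
11 → none → 0
14 → 13 → 1
13 → none → 0
20 → none → 0
23 → 22 → 1
22 → none → 0
27 → none → 0
30 → none → 0
40 → none → 0
44 → none → 0
47 → none → 0
50 → none → 0
Sum: 0 + 1 + 0 + 0 + 1 + 0 + 0 + 0 + 0 + 0 + 0 + 0 = 2

2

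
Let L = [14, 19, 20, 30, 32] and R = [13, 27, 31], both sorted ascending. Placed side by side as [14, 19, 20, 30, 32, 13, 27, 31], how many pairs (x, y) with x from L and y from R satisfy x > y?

There are 8 cross-inversions.

Take each right-half value and tally the left-half values above it:
r = 13: 14, 19, 20, 30, 32 → 5
r = 27: 30, 32 → 2
r = 31: 32 → 1
Cross-inversions: 5 + 2 + 1 = 8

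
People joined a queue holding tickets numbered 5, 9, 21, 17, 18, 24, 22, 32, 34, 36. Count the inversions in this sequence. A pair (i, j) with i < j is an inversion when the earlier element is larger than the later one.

3

Sweep left to right; for each value list the smaller values that follow it:
5 → none → 0
9 → none → 0
21 → 17, 18 → 2
17 → none → 0
18 → none → 0
24 → 22 → 1
22 → none → 0
32 → none → 0
34 → none → 0
36 → none → 0
Sum: 0 + 0 + 2 + 0 + 0 + 1 + 0 + 0 + 0 + 0 = 3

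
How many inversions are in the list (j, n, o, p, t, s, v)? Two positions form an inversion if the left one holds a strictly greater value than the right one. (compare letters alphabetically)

Out-of-order index pairs (1-indexed):
(5,6): t > s
That's 1 pair.

1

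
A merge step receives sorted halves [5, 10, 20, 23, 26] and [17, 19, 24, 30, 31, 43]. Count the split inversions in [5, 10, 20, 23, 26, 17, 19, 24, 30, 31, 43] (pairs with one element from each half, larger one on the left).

For each element r of the right run, count left-run elements greater than r:
r = 17: 20, 23, 26 → 3
r = 19: 20, 23, 26 → 3
r = 24: 26 → 1
r = 30: none → 0
r = 31: none → 0
r = 43: none → 0
Cross-inversions: 3 + 3 + 1 + 0 + 0 + 0 = 7

7 cross-inversions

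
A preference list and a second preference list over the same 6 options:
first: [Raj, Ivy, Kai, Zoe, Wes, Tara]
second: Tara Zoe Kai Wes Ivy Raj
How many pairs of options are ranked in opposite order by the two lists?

There are 13 pairs.

Assign each item its position (1..6) in the first ordering, then rewrite the second ordering as that position sequence:
positions: Raj→1, Ivy→2, Kai→3, Zoe→4, Wes→5, Tara→6
second ordering as positions: [6, 4, 3, 5, 2, 1]
Discordant pairs = inversions in this position sequence.
6: 4, 3, 5, 2, 1 → 5
4: 3, 2, 1 → 3
3: 2, 1 → 2
5: 2, 1 → 2
2: 1 → 1
1: 0
Total: 5 + 3 + 2 + 2 + 1 + 0 = 13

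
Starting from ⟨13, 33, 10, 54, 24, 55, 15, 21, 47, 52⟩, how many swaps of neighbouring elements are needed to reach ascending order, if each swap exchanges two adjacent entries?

Minimum adjacent swaps = number of inversions (each swap of adjacent out-of-order elements removes one inversion and no swap can remove more).
Count inversions — for each element, later elements that are smaller:
13: 10 → 1
33: 10, 24, 15, 21 → 4
10: none → 0
54: 24, 15, 21, 47, 52 → 5
24: 15, 21 → 2
55: 15, 21, 47, 52 → 4
15: none → 0
21: none → 0
47: none → 0
52: none → 0
Total inversions: 1 + 4 + 0 + 5 + 2 + 4 + 0 + 0 + 0 + 0 = 16

16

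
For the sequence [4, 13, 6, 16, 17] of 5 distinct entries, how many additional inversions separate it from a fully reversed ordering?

9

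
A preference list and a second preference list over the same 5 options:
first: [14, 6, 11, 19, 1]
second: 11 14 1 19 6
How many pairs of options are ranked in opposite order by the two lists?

5

Assign each item its position (1..5) in the first ordering, then rewrite the second ordering as that position sequence:
positions: 14→1, 6→2, 11→3, 19→4, 1→5
second ordering as positions: [3, 1, 5, 4, 2]
Discordant pairs = inversions in this position sequence.
3: 1, 2 → 2
1: 0
5: 4, 2 → 2
4: 2 → 1
2: 0
Total: 2 + 0 + 2 + 1 + 0 = 5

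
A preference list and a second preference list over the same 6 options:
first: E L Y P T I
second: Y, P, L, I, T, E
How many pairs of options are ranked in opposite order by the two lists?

8 pairs

Assign each item its position (1..6) in the first ordering, then rewrite the second ordering as that position sequence:
positions: E→1, L→2, Y→3, P→4, T→5, I→6
second ordering as positions: [3, 4, 2, 6, 5, 1]
Discordant pairs = inversions in this position sequence.
3: 2, 1 → 2
4: 2, 1 → 2
2: 1 → 1
6: 5, 1 → 2
5: 1 → 1
1: 0
Total: 2 + 2 + 1 + 2 + 1 + 0 = 8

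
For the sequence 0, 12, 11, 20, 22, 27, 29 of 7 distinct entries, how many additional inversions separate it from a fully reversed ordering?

Maximum inversions for 7 distinct elements is C(7, 2) = 7·6/2 = 21.
Current inversions — for each element, count later smaller elements:
0: 0
12: 1
11: 0
20: 0
22: 0
27: 0
29: 0
Current total: 0 + 1 + 0 + 0 + 0 + 0 + 0 = 1
Shortfall: 21 − 1 = 20

20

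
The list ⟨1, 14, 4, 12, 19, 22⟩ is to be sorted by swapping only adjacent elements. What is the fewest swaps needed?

2

Each adjacent swap fixes exactly one inversion, so the minimum swap count equals the number of inversions.
Count inversions — for each element, later elements that are smaller:
1: none → 0
14: 4, 12 → 2
4: none → 0
12: none → 0
19: none → 0
22: none → 0
Total inversions: 0 + 2 + 0 + 0 + 0 + 0 = 2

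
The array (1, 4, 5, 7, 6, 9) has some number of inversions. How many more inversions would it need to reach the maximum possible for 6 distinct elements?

Maximum inversions for 6 distinct elements is C(6, 2) = 6·5/2 = 15.
Current inversions — for each element, count later smaller elements:
1: 0
4: 0
5: 0
7: 1
6: 0
9: 0
Current total: 0 + 0 + 0 + 1 + 0 + 0 = 1
Shortfall: 15 − 1 = 14

14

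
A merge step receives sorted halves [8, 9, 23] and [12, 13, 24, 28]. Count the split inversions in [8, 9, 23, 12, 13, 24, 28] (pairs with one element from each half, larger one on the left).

Take each right-half value and tally the left-half values above it:
r = 12: 23 → 1
r = 13: 23 → 1
r = 24: none → 0
r = 28: none → 0
Cross-inversions: 1 + 1 + 0 + 0 = 2

2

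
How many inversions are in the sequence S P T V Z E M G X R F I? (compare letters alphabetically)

40

Sweep left to right; for each value list the smaller values that follow it:
S → P, E, M, G, R, F, I → 7
P → E, M, G, F, I → 5
T → E, M, G, R, F, I → 6
V → E, M, G, R, F, I → 6
Z → E, M, G, X, R, F, I → 7
E → none → 0
M → G, F, I → 3
G → F → 1
X → R, F, I → 3
R → F, I → 2
F → none → 0
I → none → 0
Sum: 7 + 5 + 6 + 6 + 7 + 0 + 3 + 1 + 3 + 2 + 0 + 0 = 40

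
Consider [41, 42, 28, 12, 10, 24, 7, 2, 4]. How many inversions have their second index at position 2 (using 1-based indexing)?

0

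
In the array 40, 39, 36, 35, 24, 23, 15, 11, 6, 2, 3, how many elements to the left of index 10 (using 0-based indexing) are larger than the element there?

The element at index 10 is 3.
Elements before it: 40, 39, 36, 35, 24, 23, 15, 11, 6, 2
Those larger than 3: 40, 39, 36, 35, 24, 23, 15, 11, 6

9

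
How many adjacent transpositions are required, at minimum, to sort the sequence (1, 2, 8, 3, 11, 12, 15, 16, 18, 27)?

Each adjacent swap fixes exactly one inversion, so the minimum swap count equals the number of inversions.
Count inversions — for each element, later elements that are smaller:
1: none → 0
2: none → 0
8: 3 → 1
3: none → 0
11: none → 0
12: none → 0
15: none → 0
16: none → 0
18: none → 0
27: none → 0
Total inversions: 0 + 0 + 1 + 0 + 0 + 0 + 0 + 0 + 0 + 0 = 1

1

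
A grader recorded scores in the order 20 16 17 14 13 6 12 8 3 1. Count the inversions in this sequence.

Element-by-element contributions:
20: 9
16: 7
17: 7
14: 6
13: 5
6: 2
12: 3
8: 2
3: 1
1: 0
Sum: 9 + 7 + 7 + 6 + 5 + 2 + 3 + 2 + 1 + 0 = 42

42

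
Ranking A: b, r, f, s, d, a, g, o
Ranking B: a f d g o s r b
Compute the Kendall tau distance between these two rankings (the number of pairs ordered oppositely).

Assign each item its position (1..8) in the first ordering, then rewrite the second ordering as that position sequence:
positions: b→1, r→2, f→3, s→4, d→5, a→6, g→7, o→8
second ordering as positions: [6, 3, 5, 7, 8, 4, 2, 1]
Discordant pairs = inversions in this position sequence.
6: 3, 5, 4, 2, 1 → 5
3: 2, 1 → 2
5: 4, 2, 1 → 3
7: 4, 2, 1 → 3
8: 4, 2, 1 → 3
4: 2, 1 → 2
2: 1 → 1
1: 0
Total: 5 + 2 + 3 + 3 + 3 + 2 + 1 + 0 = 19

19 discordant pairs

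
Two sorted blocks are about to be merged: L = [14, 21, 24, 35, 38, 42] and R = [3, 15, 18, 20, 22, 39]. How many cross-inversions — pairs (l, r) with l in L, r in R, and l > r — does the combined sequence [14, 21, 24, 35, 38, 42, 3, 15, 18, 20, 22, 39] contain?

Count, for every r in R, how many entries of L exceed r:
r = 3: 14, 21, 24, 35, 38, 42 → 6
r = 15: 21, 24, 35, 38, 42 → 5
r = 18: 21, 24, 35, 38, 42 → 5
r = 20: 21, 24, 35, 38, 42 → 5
r = 22: 24, 35, 38, 42 → 4
r = 39: 42 → 1
Cross-inversions: 6 + 5 + 5 + 5 + 4 + 1 = 26

There are 26 cross-inversions.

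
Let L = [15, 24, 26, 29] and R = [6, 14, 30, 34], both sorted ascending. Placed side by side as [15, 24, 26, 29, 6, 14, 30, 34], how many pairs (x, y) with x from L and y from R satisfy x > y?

Count, for every r in R, how many entries of L exceed r:
r = 6: 15, 24, 26, 29 → 4
r = 14: 15, 24, 26, 29 → 4
r = 30: none → 0
r = 34: none → 0
Cross-inversions: 4 + 4 + 0 + 0 = 8

8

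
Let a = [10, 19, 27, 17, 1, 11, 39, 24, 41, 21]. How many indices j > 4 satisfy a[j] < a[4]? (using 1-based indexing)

The element at index 4 is 17.
Elements after it: 1, 11, 39, 24, 41, 21
Those smaller than 17: 1, 11

2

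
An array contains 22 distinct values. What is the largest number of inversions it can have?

231

A reversed (strictly descending) arrangement makes every pair an inversion, giving C(22, 2) inversions.
C(22, 2) = 22·21/2 = 231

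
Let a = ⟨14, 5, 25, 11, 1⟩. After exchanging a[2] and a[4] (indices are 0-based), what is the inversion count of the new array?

4 inversions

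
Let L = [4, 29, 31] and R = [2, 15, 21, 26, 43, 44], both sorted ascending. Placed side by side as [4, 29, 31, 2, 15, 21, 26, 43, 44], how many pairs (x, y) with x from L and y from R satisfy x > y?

Take each right-half value and tally the left-half values above it:
r = 2: 4, 29, 31 → 3
r = 15: 29, 31 → 2
r = 21: 29, 31 → 2
r = 26: 29, 31 → 2
r = 43: none → 0
r = 44: none → 0
Cross-inversions: 3 + 2 + 2 + 2 + 0 + 0 = 9

9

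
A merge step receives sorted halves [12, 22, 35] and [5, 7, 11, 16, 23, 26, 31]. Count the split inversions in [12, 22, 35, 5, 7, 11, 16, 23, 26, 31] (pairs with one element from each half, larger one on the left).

There are 14 split inversions.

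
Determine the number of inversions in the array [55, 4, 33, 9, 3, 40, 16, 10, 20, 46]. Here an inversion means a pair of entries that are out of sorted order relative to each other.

For each element, count later entries that are smaller:
55 → 4, 33, 9, 3, 40, 16, 10, 20, 46 → 9
4 → 3 → 1
33 → 9, 3, 16, 10, 20 → 5
9 → 3 → 1
3 → none → 0
40 → 16, 10, 20 → 3
16 → 10 → 1
10 → none → 0
20 → none → 0
46 → none → 0
Sum: 9 + 1 + 5 + 1 + 0 + 3 + 1 + 0 + 0 + 0 = 20

20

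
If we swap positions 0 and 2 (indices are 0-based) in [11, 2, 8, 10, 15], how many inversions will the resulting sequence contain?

Positions 0 and 2 hold 11 and 8; after swapping, the array is [8, 2, 11, 10, 15].
Count, for each position, how many later elements it exceeds:
8: 1
2: 0
11: 1
10: 0
15: 0
Sum: 1 + 0 + 1 + 0 + 0 = 2

2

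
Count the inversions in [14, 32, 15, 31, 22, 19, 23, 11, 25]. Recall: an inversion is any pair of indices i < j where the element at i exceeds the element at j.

Element-by-element contributions:
14 → 11 → 1
32 → 15, 31, 22, 19, 23, 11, 25 → 7
15 → 11 → 1
31 → 22, 19, 23, 11, 25 → 5
22 → 19, 11 → 2
19 → 11 → 1
23 → 11 → 1
11 → none → 0
25 → none → 0
Sum: 1 + 7 + 1 + 5 + 2 + 1 + 1 + 0 + 0 = 18

18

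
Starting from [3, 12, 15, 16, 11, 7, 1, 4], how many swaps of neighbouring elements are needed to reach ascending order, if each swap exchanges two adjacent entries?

18 swaps

Minimum adjacent swaps = number of inversions (each swap of adjacent out-of-order elements removes one inversion and no swap can remove more).
Count inversions — for each element, later elements that are smaller:
3: 1 → 1
12: 11, 7, 1, 4 → 4
15: 11, 7, 1, 4 → 4
16: 11, 7, 1, 4 → 4
11: 7, 1, 4 → 3
7: 1, 4 → 2
1: none → 0
4: none → 0
Total inversions: 1 + 4 + 4 + 4 + 3 + 2 + 0 + 0 = 18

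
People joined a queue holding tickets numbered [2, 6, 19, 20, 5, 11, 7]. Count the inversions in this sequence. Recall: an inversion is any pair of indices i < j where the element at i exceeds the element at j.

There are 8 inversions.

Out-of-order index pairs (0-indexed):
(1,4): 6 > 5
(2,4): 19 > 5
(2,5): 19 > 11
(2,6): 19 > 7
(3,4): 20 > 5
(3,5): 20 > 11
(3,6): 20 > 7
(5,6): 11 > 7
That's 8 pairs.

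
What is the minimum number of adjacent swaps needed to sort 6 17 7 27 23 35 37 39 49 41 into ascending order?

Each adjacent swap fixes exactly one inversion, so the minimum swap count equals the number of inversions.
Count inversions — for each element, later elements that are smaller:
6: none → 0
17: 7 → 1
7: none → 0
27: 23 → 1
23: none → 0
35: none → 0
37: none → 0
39: none → 0
49: 41 → 1
41: none → 0
Total inversions: 0 + 1 + 0 + 1 + 0 + 0 + 0 + 0 + 1 + 0 = 3

3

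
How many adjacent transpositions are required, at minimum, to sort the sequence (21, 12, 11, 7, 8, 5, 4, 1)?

27 swaps

Minimum adjacent swaps = number of inversions (each swap of adjacent out-of-order elements removes one inversion and no swap can remove more).
Count inversions — for each element, later elements that are smaller:
21: 12, 11, 7, 8, 5, 4, 1 → 7
12: 11, 7, 8, 5, 4, 1 → 6
11: 7, 8, 5, 4, 1 → 5
7: 5, 4, 1 → 3
8: 5, 4, 1 → 3
5: 4, 1 → 2
4: 1 → 1
1: none → 0
Total inversions: 7 + 6 + 5 + 3 + 3 + 2 + 1 + 0 = 27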